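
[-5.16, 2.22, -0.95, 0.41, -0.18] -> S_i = -5.16*(-0.43)^i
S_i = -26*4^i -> [-26, -104, -416, -1664, -6656]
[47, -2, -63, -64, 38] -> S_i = Random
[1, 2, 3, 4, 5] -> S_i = 1 + 1*i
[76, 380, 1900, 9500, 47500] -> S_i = 76*5^i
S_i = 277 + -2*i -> [277, 275, 273, 271, 269]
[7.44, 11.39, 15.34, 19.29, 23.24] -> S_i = 7.44 + 3.95*i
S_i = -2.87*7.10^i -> [-2.87, -20.38, -144.68, -1027.2, -7293.15]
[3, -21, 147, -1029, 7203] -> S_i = 3*-7^i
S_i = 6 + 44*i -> [6, 50, 94, 138, 182]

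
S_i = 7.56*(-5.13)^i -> [7.56, -38.78, 198.96, -1020.64, 5235.9]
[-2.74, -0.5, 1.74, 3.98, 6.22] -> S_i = -2.74 + 2.24*i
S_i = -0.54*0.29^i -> [-0.54, -0.16, -0.05, -0.01, -0.0]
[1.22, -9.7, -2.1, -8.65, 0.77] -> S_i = Random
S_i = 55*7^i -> [55, 385, 2695, 18865, 132055]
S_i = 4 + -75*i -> [4, -71, -146, -221, -296]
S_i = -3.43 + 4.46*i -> [-3.43, 1.03, 5.49, 9.95, 14.41]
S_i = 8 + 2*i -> [8, 10, 12, 14, 16]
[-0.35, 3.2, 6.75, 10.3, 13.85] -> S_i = -0.35 + 3.55*i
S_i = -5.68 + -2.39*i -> [-5.68, -8.07, -10.46, -12.85, -15.24]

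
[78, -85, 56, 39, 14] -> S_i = Random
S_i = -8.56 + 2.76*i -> [-8.56, -5.8, -3.04, -0.28, 2.48]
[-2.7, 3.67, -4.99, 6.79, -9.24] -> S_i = -2.70*(-1.36)^i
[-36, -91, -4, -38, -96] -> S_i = Random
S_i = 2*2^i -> [2, 4, 8, 16, 32]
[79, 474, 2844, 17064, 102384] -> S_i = 79*6^i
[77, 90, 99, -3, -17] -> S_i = Random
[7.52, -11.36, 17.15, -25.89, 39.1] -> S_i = 7.52*(-1.51)^i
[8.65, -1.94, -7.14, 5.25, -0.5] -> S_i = Random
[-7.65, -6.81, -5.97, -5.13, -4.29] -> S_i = -7.65 + 0.84*i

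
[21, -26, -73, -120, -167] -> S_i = 21 + -47*i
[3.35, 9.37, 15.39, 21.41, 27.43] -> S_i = 3.35 + 6.02*i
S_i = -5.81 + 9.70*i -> [-5.81, 3.89, 13.59, 23.29, 32.99]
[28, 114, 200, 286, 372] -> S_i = 28 + 86*i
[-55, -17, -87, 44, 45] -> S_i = Random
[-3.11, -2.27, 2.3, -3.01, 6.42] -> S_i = Random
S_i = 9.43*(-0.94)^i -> [9.43, -8.86, 8.33, -7.83, 7.36]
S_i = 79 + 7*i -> [79, 86, 93, 100, 107]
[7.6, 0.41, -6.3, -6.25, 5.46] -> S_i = Random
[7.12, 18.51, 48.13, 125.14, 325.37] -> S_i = 7.12*2.60^i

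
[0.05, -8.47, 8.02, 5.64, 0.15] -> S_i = Random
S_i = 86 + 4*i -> [86, 90, 94, 98, 102]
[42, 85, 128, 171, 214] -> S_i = 42 + 43*i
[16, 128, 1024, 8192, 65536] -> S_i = 16*8^i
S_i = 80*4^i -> [80, 320, 1280, 5120, 20480]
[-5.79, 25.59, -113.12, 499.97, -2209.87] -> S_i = -5.79*(-4.42)^i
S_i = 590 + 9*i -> [590, 599, 608, 617, 626]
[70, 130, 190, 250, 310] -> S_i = 70 + 60*i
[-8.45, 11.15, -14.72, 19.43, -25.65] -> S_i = -8.45*(-1.32)^i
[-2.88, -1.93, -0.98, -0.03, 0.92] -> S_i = -2.88 + 0.95*i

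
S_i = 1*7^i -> [1, 7, 49, 343, 2401]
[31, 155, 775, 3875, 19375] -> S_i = 31*5^i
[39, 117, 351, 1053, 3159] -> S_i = 39*3^i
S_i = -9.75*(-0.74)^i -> [-9.75, 7.22, -5.34, 3.95, -2.92]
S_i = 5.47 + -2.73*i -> [5.47, 2.74, 0.01, -2.72, -5.45]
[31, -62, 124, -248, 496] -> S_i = 31*-2^i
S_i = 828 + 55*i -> [828, 883, 938, 993, 1048]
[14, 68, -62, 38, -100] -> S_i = Random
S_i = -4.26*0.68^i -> [-4.26, -2.9, -1.97, -1.34, -0.91]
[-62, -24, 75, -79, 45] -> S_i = Random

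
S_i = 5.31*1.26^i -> [5.31, 6.69, 8.43, 10.62, 13.38]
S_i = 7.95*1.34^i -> [7.95, 10.65, 14.28, 19.13, 25.63]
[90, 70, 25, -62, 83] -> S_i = Random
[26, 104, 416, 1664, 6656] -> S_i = 26*4^i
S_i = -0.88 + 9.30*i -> [-0.88, 8.42, 17.72, 27.02, 36.32]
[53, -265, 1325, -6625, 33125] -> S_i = 53*-5^i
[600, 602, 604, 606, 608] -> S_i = 600 + 2*i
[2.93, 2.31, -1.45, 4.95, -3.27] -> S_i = Random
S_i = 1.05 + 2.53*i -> [1.05, 3.58, 6.11, 8.64, 11.17]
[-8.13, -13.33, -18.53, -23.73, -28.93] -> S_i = -8.13 + -5.20*i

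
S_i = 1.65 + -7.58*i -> [1.65, -5.93, -13.51, -21.09, -28.67]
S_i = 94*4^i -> [94, 376, 1504, 6016, 24064]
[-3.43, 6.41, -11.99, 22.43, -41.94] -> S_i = -3.43*(-1.87)^i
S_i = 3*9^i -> [3, 27, 243, 2187, 19683]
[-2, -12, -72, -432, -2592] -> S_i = -2*6^i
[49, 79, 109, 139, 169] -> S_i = 49 + 30*i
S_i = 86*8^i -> [86, 688, 5504, 44032, 352256]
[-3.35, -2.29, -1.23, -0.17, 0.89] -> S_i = -3.35 + 1.06*i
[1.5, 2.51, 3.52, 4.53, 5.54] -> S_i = 1.50 + 1.01*i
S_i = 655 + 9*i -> [655, 664, 673, 682, 691]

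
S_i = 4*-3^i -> [4, -12, 36, -108, 324]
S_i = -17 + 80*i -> [-17, 63, 143, 223, 303]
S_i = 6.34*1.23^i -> [6.34, 7.8, 9.59, 11.8, 14.51]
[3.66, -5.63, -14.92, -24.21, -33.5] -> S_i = 3.66 + -9.29*i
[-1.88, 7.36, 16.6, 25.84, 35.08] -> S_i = -1.88 + 9.24*i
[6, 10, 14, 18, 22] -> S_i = 6 + 4*i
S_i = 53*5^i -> [53, 265, 1325, 6625, 33125]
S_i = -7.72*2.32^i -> [-7.72, -17.91, -41.55, -96.4, -223.65]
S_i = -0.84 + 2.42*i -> [-0.84, 1.58, 4.0, 6.42, 8.84]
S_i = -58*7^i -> [-58, -406, -2842, -19894, -139258]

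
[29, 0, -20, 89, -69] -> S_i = Random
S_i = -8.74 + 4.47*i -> [-8.74, -4.27, 0.2, 4.67, 9.14]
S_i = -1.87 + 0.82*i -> [-1.87, -1.05, -0.23, 0.59, 1.41]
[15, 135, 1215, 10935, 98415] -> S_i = 15*9^i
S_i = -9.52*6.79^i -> [-9.52, -64.64, -438.91, -2980.21, -20235.6]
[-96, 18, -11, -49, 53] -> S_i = Random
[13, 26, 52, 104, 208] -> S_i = 13*2^i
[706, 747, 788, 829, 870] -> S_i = 706 + 41*i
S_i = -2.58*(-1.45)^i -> [-2.58, 3.74, -5.42, 7.87, -11.4]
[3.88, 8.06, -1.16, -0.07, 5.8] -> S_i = Random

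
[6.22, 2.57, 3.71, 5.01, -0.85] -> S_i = Random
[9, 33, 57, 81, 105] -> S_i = 9 + 24*i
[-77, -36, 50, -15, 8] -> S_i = Random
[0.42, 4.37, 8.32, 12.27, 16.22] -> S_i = 0.42 + 3.95*i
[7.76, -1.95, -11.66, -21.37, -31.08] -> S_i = 7.76 + -9.71*i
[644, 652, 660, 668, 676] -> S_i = 644 + 8*i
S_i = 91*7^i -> [91, 637, 4459, 31213, 218491]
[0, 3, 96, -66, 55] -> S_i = Random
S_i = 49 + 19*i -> [49, 68, 87, 106, 125]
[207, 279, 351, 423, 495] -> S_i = 207 + 72*i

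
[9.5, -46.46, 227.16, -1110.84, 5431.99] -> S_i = 9.50*(-4.89)^i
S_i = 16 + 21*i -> [16, 37, 58, 79, 100]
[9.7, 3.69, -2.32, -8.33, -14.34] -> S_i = 9.70 + -6.01*i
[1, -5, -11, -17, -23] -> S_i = 1 + -6*i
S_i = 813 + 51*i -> [813, 864, 915, 966, 1017]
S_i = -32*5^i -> [-32, -160, -800, -4000, -20000]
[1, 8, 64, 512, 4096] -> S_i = 1*8^i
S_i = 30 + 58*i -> [30, 88, 146, 204, 262]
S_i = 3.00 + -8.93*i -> [3.0, -5.93, -14.86, -23.79, -32.72]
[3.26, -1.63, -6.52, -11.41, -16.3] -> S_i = 3.26 + -4.89*i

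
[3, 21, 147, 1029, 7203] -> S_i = 3*7^i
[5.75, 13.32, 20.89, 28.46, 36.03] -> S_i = 5.75 + 7.57*i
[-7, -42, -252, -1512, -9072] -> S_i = -7*6^i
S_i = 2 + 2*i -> [2, 4, 6, 8, 10]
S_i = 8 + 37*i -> [8, 45, 82, 119, 156]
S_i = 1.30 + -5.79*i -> [1.3, -4.49, -10.28, -16.07, -21.86]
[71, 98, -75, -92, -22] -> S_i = Random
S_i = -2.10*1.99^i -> [-2.1, -4.18, -8.32, -16.55, -32.93]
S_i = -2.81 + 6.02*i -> [-2.81, 3.21, 9.23, 15.25, 21.27]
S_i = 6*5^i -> [6, 30, 150, 750, 3750]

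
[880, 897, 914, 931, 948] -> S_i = 880 + 17*i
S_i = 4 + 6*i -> [4, 10, 16, 22, 28]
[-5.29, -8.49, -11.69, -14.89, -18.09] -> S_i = -5.29 + -3.20*i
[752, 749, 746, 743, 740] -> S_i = 752 + -3*i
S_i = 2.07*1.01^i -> [2.07, 2.09, 2.11, 2.13, 2.15]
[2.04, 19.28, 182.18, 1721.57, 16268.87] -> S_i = 2.04*9.45^i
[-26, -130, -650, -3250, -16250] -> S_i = -26*5^i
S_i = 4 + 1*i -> [4, 5, 6, 7, 8]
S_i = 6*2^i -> [6, 12, 24, 48, 96]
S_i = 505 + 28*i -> [505, 533, 561, 589, 617]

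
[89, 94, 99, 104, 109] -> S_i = 89 + 5*i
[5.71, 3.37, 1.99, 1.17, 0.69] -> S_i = 5.71*0.59^i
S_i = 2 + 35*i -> [2, 37, 72, 107, 142]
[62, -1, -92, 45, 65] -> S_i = Random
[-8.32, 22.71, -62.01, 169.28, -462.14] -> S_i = -8.32*(-2.73)^i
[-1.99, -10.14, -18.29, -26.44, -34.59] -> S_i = -1.99 + -8.15*i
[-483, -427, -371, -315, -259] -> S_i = -483 + 56*i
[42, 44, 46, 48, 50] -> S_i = 42 + 2*i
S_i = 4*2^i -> [4, 8, 16, 32, 64]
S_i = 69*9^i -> [69, 621, 5589, 50301, 452709]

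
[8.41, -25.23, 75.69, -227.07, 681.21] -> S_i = 8.41*(-3.00)^i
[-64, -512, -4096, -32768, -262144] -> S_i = -64*8^i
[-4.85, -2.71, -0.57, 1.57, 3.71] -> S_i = -4.85 + 2.14*i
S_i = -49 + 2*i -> [-49, -47, -45, -43, -41]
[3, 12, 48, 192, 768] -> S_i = 3*4^i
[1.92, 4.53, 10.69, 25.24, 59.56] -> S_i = 1.92*2.36^i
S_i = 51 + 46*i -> [51, 97, 143, 189, 235]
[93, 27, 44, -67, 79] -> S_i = Random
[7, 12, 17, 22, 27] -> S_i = 7 + 5*i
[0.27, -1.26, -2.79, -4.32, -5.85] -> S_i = 0.27 + -1.53*i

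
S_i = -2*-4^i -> [-2, 8, -32, 128, -512]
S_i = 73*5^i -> [73, 365, 1825, 9125, 45625]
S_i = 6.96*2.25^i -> [6.96, 15.66, 35.24, 79.28, 178.38]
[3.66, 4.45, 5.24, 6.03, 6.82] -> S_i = 3.66 + 0.79*i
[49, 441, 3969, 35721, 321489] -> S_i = 49*9^i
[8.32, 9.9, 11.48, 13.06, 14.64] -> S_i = 8.32 + 1.58*i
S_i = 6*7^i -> [6, 42, 294, 2058, 14406]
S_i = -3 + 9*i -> [-3, 6, 15, 24, 33]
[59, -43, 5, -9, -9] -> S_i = Random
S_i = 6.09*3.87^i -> [6.09, 23.57, 91.21, 352.98, 1366.03]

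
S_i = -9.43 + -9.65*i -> [-9.43, -19.08, -28.73, -38.38, -48.03]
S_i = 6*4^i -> [6, 24, 96, 384, 1536]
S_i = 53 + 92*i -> [53, 145, 237, 329, 421]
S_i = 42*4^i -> [42, 168, 672, 2688, 10752]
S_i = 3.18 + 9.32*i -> [3.18, 12.5, 21.82, 31.14, 40.46]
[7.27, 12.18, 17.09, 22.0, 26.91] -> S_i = 7.27 + 4.91*i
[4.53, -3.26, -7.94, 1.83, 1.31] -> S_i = Random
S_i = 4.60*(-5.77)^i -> [4.6, -26.54, 153.15, -883.66, 5098.72]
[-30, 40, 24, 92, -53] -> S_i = Random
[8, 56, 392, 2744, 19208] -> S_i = 8*7^i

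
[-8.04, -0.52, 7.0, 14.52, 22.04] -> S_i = -8.04 + 7.52*i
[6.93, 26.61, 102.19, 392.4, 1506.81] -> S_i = 6.93*3.84^i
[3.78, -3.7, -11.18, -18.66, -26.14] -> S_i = 3.78 + -7.48*i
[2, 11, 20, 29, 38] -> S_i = 2 + 9*i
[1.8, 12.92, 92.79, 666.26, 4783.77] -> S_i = 1.80*7.18^i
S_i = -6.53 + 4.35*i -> [-6.53, -2.18, 2.17, 6.52, 10.87]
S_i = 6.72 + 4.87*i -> [6.72, 11.59, 16.46, 21.33, 26.2]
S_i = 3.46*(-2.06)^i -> [3.46, -7.13, 14.68, -30.25, 62.31]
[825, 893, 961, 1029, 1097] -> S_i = 825 + 68*i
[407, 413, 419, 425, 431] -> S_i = 407 + 6*i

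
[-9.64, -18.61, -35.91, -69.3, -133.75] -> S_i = -9.64*1.93^i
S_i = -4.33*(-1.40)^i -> [-4.33, 6.06, -8.49, 11.88, -16.63]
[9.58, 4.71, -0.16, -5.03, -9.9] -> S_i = 9.58 + -4.87*i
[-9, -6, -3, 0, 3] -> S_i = -9 + 3*i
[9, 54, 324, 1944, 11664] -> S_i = 9*6^i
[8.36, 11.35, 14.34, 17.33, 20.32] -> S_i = 8.36 + 2.99*i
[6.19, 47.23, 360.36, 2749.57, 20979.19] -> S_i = 6.19*7.63^i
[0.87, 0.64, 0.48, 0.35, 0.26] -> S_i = 0.87*0.74^i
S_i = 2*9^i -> [2, 18, 162, 1458, 13122]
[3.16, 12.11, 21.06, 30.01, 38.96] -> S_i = 3.16 + 8.95*i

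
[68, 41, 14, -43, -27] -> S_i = Random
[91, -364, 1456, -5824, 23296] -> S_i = 91*-4^i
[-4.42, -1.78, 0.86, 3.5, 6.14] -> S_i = -4.42 + 2.64*i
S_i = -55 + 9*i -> [-55, -46, -37, -28, -19]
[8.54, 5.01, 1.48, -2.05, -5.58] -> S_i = 8.54 + -3.53*i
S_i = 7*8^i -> [7, 56, 448, 3584, 28672]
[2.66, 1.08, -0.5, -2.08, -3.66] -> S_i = 2.66 + -1.58*i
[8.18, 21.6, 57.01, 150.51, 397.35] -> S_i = 8.18*2.64^i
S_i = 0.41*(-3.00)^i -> [0.41, -1.23, 3.69, -11.07, 33.21]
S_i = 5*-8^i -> [5, -40, 320, -2560, 20480]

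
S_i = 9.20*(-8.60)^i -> [9.2, -79.12, 680.43, -5851.72, 50324.75]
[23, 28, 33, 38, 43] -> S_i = 23 + 5*i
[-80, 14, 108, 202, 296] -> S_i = -80 + 94*i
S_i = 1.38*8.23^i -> [1.38, 11.36, 93.47, 769.27, 6331.09]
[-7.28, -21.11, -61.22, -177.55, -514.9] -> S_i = -7.28*2.90^i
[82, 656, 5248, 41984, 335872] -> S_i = 82*8^i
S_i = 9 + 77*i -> [9, 86, 163, 240, 317]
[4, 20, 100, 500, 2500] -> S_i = 4*5^i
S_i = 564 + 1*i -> [564, 565, 566, 567, 568]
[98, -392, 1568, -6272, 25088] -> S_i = 98*-4^i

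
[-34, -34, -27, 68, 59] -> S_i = Random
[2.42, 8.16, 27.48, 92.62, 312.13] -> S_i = 2.42*3.37^i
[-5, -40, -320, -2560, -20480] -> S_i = -5*8^i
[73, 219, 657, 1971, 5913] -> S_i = 73*3^i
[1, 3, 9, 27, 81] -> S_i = 1*3^i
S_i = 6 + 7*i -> [6, 13, 20, 27, 34]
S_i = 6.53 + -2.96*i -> [6.53, 3.57, 0.61, -2.35, -5.31]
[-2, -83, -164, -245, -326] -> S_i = -2 + -81*i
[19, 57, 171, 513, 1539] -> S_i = 19*3^i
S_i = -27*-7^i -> [-27, 189, -1323, 9261, -64827]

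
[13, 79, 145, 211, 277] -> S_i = 13 + 66*i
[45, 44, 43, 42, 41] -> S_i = 45 + -1*i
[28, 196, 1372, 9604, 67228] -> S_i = 28*7^i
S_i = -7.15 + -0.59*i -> [-7.15, -7.74, -8.33, -8.92, -9.51]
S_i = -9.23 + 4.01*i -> [-9.23, -5.22, -1.21, 2.8, 6.81]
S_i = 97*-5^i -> [97, -485, 2425, -12125, 60625]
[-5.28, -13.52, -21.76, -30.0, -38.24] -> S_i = -5.28 + -8.24*i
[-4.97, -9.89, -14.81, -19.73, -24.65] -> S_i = -4.97 + -4.92*i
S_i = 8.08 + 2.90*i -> [8.08, 10.98, 13.88, 16.78, 19.68]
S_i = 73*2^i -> [73, 146, 292, 584, 1168]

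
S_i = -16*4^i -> [-16, -64, -256, -1024, -4096]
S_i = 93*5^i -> [93, 465, 2325, 11625, 58125]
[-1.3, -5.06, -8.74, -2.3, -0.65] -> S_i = Random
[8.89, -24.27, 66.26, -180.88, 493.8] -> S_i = 8.89*(-2.73)^i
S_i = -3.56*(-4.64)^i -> [-3.56, 16.52, -76.65, 355.63, -1650.14]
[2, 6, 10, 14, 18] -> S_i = 2 + 4*i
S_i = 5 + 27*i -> [5, 32, 59, 86, 113]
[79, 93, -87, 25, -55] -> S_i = Random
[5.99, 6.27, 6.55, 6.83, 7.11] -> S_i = 5.99 + 0.28*i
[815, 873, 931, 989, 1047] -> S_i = 815 + 58*i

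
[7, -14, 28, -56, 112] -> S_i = 7*-2^i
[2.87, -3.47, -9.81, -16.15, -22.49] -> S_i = 2.87 + -6.34*i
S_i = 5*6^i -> [5, 30, 180, 1080, 6480]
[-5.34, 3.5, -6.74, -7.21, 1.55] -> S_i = Random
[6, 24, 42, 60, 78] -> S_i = 6 + 18*i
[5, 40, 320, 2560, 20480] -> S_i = 5*8^i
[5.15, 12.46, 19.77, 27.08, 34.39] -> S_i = 5.15 + 7.31*i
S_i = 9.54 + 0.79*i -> [9.54, 10.33, 11.12, 11.91, 12.7]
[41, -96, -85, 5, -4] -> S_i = Random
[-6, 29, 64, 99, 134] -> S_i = -6 + 35*i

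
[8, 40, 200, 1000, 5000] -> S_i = 8*5^i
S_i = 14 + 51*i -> [14, 65, 116, 167, 218]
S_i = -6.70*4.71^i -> [-6.7, -31.56, -148.63, -700.06, -3297.3]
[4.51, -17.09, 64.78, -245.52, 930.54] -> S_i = 4.51*(-3.79)^i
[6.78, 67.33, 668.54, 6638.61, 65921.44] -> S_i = 6.78*9.93^i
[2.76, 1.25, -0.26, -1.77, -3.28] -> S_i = 2.76 + -1.51*i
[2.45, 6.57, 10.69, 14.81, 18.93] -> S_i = 2.45 + 4.12*i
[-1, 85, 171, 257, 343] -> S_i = -1 + 86*i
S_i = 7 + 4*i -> [7, 11, 15, 19, 23]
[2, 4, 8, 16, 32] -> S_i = 2*2^i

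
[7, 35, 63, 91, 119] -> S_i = 7 + 28*i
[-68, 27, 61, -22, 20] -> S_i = Random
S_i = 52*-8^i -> [52, -416, 3328, -26624, 212992]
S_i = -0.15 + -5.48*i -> [-0.15, -5.63, -11.11, -16.59, -22.07]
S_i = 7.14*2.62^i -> [7.14, 18.71, 49.01, 128.41, 336.44]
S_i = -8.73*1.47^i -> [-8.73, -12.83, -18.86, -27.73, -40.76]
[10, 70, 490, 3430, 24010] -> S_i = 10*7^i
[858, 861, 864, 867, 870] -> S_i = 858 + 3*i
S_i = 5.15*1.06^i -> [5.15, 5.46, 5.79, 6.13, 6.5]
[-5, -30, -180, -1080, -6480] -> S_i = -5*6^i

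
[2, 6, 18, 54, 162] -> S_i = 2*3^i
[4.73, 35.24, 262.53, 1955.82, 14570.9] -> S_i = 4.73*7.45^i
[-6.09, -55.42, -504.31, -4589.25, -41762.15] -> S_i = -6.09*9.10^i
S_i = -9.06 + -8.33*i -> [-9.06, -17.39, -25.72, -34.05, -42.38]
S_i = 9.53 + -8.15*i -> [9.53, 1.38, -6.77, -14.92, -23.07]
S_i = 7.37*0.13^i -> [7.37, 0.96, 0.12, 0.02, 0.0]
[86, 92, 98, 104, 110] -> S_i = 86 + 6*i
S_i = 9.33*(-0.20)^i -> [9.33, -1.87, 0.37, -0.07, 0.01]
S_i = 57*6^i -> [57, 342, 2052, 12312, 73872]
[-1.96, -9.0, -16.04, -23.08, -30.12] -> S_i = -1.96 + -7.04*i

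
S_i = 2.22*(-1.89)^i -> [2.22, -4.2, 7.93, -14.99, 28.33]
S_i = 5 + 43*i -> [5, 48, 91, 134, 177]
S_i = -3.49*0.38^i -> [-3.49, -1.33, -0.5, -0.19, -0.07]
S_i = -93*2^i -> [-93, -186, -372, -744, -1488]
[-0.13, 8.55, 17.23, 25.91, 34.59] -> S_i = -0.13 + 8.68*i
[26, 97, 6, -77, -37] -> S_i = Random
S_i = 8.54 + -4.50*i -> [8.54, 4.04, -0.46, -4.96, -9.46]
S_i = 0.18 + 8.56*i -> [0.18, 8.74, 17.3, 25.86, 34.42]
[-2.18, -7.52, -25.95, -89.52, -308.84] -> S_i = -2.18*3.45^i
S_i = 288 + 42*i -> [288, 330, 372, 414, 456]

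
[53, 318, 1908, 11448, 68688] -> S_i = 53*6^i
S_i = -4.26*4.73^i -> [-4.26, -20.15, -95.31, -450.81, -2132.33]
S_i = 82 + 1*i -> [82, 83, 84, 85, 86]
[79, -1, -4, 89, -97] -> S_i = Random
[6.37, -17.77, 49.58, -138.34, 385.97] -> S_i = 6.37*(-2.79)^i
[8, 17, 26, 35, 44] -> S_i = 8 + 9*i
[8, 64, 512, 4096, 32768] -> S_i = 8*8^i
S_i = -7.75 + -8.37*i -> [-7.75, -16.12, -24.49, -32.86, -41.23]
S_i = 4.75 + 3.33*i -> [4.75, 8.08, 11.41, 14.74, 18.07]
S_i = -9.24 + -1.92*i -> [-9.24, -11.16, -13.08, -15.0, -16.92]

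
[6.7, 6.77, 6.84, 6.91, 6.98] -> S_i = 6.70 + 0.07*i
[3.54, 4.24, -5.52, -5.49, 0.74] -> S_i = Random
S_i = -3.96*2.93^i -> [-3.96, -11.6, -34.0, -99.61, -291.85]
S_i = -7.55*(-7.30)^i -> [-7.55, 55.11, -402.34, 2937.08, -21440.67]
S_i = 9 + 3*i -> [9, 12, 15, 18, 21]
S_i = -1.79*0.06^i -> [-1.79, -0.11, -0.01, -0.0, -0.0]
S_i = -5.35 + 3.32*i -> [-5.35, -2.03, 1.29, 4.61, 7.93]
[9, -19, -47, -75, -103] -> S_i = 9 + -28*i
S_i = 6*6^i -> [6, 36, 216, 1296, 7776]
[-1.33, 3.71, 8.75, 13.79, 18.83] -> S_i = -1.33 + 5.04*i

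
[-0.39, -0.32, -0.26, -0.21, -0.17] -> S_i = -0.39*0.81^i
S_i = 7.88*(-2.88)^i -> [7.88, -22.69, 65.36, -188.24, 542.12]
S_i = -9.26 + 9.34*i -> [-9.26, 0.08, 9.42, 18.76, 28.1]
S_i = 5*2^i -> [5, 10, 20, 40, 80]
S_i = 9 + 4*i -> [9, 13, 17, 21, 25]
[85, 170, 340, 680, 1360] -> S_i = 85*2^i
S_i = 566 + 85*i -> [566, 651, 736, 821, 906]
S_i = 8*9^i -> [8, 72, 648, 5832, 52488]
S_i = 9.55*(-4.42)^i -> [9.55, -42.21, 186.57, -824.65, 3644.96]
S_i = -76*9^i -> [-76, -684, -6156, -55404, -498636]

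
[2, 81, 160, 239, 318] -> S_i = 2 + 79*i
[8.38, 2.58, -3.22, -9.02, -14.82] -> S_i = 8.38 + -5.80*i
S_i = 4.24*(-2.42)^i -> [4.24, -10.26, 24.83, -60.09, 145.42]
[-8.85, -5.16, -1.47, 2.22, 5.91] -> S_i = -8.85 + 3.69*i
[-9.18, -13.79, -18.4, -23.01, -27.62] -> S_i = -9.18 + -4.61*i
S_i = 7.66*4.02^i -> [7.66, 30.79, 123.79, 497.63, 2000.47]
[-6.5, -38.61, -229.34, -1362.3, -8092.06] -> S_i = -6.50*5.94^i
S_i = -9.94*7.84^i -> [-9.94, -77.93, -610.97, -4789.99, -37553.52]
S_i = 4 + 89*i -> [4, 93, 182, 271, 360]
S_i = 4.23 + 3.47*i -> [4.23, 7.7, 11.17, 14.64, 18.11]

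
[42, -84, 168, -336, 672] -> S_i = 42*-2^i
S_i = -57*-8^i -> [-57, 456, -3648, 29184, -233472]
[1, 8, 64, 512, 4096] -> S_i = 1*8^i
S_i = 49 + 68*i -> [49, 117, 185, 253, 321]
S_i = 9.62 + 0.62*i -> [9.62, 10.24, 10.86, 11.48, 12.1]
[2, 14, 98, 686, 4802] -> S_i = 2*7^i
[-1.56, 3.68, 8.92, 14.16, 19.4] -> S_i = -1.56 + 5.24*i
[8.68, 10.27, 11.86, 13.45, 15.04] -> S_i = 8.68 + 1.59*i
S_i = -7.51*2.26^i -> [-7.51, -16.97, -38.36, -86.69, -195.92]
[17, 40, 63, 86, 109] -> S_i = 17 + 23*i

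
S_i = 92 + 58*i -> [92, 150, 208, 266, 324]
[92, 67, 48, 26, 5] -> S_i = Random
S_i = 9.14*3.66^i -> [9.14, 33.45, 122.44, 448.11, 1640.1]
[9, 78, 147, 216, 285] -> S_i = 9 + 69*i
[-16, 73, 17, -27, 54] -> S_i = Random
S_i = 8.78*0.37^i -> [8.78, 3.25, 1.2, 0.44, 0.16]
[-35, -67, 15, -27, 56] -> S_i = Random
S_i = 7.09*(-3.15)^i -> [7.09, -22.33, 70.35, -221.6, 698.05]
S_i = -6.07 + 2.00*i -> [-6.07, -4.07, -2.07, -0.07, 1.93]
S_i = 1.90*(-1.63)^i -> [1.9, -3.1, 5.05, -8.23, 13.41]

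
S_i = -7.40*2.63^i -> [-7.4, -19.46, -51.19, -134.62, -354.04]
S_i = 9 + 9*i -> [9, 18, 27, 36, 45]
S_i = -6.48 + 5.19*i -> [-6.48, -1.29, 3.9, 9.09, 14.28]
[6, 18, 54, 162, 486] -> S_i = 6*3^i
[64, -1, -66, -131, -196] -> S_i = 64 + -65*i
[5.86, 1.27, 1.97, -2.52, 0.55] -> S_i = Random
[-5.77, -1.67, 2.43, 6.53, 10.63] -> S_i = -5.77 + 4.10*i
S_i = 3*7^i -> [3, 21, 147, 1029, 7203]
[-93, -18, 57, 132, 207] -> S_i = -93 + 75*i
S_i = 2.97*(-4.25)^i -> [2.97, -12.62, 53.65, -227.99, 968.97]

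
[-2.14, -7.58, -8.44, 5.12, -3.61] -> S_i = Random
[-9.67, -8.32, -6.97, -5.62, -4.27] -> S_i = -9.67 + 1.35*i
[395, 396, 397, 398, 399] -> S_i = 395 + 1*i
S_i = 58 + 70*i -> [58, 128, 198, 268, 338]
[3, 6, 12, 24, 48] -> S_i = 3*2^i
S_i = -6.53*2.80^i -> [-6.53, -18.28, -51.2, -143.35, -401.37]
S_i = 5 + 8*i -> [5, 13, 21, 29, 37]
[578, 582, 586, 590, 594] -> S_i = 578 + 4*i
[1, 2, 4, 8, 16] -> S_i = 1*2^i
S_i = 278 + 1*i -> [278, 279, 280, 281, 282]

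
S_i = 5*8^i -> [5, 40, 320, 2560, 20480]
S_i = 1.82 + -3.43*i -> [1.82, -1.61, -5.04, -8.47, -11.9]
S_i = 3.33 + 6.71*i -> [3.33, 10.04, 16.75, 23.46, 30.17]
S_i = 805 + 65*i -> [805, 870, 935, 1000, 1065]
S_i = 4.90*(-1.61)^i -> [4.9, -7.89, 12.7, -20.45, 32.92]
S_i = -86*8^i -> [-86, -688, -5504, -44032, -352256]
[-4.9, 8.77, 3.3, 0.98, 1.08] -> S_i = Random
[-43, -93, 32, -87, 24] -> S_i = Random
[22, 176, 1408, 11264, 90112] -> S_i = 22*8^i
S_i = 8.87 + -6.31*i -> [8.87, 2.56, -3.75, -10.06, -16.37]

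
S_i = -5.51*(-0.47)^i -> [-5.51, 2.59, -1.22, 0.57, -0.27]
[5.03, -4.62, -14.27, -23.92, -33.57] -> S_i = 5.03 + -9.65*i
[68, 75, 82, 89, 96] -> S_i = 68 + 7*i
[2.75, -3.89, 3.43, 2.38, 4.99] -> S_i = Random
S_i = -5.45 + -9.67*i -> [-5.45, -15.12, -24.79, -34.46, -44.13]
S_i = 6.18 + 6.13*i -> [6.18, 12.31, 18.44, 24.57, 30.7]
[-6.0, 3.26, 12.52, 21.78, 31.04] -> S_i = -6.00 + 9.26*i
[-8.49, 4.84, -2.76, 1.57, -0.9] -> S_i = -8.49*(-0.57)^i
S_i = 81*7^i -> [81, 567, 3969, 27783, 194481]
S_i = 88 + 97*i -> [88, 185, 282, 379, 476]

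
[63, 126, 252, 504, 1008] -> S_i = 63*2^i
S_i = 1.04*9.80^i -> [1.04, 10.19, 99.88, 978.84, 9592.63]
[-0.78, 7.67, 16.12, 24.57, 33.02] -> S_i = -0.78 + 8.45*i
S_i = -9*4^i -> [-9, -36, -144, -576, -2304]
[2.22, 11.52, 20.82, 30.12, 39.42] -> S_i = 2.22 + 9.30*i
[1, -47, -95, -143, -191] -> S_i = 1 + -48*i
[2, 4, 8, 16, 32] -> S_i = 2*2^i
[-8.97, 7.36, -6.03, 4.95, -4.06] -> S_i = -8.97*(-0.82)^i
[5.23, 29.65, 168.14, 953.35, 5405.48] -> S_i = 5.23*5.67^i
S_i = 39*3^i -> [39, 117, 351, 1053, 3159]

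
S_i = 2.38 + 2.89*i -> [2.38, 5.27, 8.16, 11.05, 13.94]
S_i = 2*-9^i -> [2, -18, 162, -1458, 13122]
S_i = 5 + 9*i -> [5, 14, 23, 32, 41]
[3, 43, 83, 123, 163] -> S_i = 3 + 40*i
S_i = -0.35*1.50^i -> [-0.35, -0.52, -0.79, -1.18, -1.77]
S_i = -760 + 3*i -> [-760, -757, -754, -751, -748]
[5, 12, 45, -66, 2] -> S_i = Random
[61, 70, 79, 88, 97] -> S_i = 61 + 9*i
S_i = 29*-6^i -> [29, -174, 1044, -6264, 37584]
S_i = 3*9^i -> [3, 27, 243, 2187, 19683]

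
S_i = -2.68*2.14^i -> [-2.68, -5.74, -12.27, -26.26, -56.21]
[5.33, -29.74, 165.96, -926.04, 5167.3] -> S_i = 5.33*(-5.58)^i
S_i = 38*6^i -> [38, 228, 1368, 8208, 49248]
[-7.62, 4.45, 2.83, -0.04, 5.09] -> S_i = Random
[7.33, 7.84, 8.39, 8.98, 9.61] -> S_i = 7.33*1.07^i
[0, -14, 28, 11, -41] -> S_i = Random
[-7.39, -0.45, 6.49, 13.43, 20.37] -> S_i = -7.39 + 6.94*i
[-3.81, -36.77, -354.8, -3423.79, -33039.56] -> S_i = -3.81*9.65^i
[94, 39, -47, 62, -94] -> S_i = Random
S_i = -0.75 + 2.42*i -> [-0.75, 1.67, 4.09, 6.51, 8.93]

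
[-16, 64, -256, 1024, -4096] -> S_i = -16*-4^i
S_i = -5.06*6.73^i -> [-5.06, -34.05, -229.18, -1542.4, -10380.32]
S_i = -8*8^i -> [-8, -64, -512, -4096, -32768]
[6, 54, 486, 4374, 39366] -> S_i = 6*9^i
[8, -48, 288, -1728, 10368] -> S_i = 8*-6^i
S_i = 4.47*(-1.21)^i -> [4.47, -5.41, 6.54, -7.92, 9.58]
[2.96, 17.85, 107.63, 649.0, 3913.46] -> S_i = 2.96*6.03^i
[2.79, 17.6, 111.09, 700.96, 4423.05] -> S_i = 2.79*6.31^i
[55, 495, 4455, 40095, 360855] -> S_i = 55*9^i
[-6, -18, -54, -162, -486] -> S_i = -6*3^i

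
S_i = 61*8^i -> [61, 488, 3904, 31232, 249856]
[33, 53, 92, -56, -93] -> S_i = Random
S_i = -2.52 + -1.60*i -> [-2.52, -4.12, -5.72, -7.32, -8.92]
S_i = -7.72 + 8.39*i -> [-7.72, 0.67, 9.06, 17.45, 25.84]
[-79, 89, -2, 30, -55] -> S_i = Random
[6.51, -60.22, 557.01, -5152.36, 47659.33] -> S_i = 6.51*(-9.25)^i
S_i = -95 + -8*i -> [-95, -103, -111, -119, -127]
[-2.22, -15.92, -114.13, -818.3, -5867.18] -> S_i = -2.22*7.17^i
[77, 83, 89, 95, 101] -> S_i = 77 + 6*i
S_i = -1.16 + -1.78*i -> [-1.16, -2.94, -4.72, -6.5, -8.28]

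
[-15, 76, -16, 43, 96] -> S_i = Random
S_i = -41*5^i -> [-41, -205, -1025, -5125, -25625]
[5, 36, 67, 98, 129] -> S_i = 5 + 31*i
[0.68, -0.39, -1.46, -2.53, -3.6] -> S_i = 0.68 + -1.07*i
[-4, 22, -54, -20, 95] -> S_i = Random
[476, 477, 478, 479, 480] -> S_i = 476 + 1*i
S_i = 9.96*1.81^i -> [9.96, 18.03, 32.63, 59.06, 106.9]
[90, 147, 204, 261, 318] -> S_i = 90 + 57*i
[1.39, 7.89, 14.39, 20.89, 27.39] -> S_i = 1.39 + 6.50*i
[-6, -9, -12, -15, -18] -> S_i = -6 + -3*i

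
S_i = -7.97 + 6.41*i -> [-7.97, -1.56, 4.85, 11.26, 17.67]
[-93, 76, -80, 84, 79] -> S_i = Random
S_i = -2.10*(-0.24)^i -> [-2.1, 0.5, -0.12, 0.03, -0.01]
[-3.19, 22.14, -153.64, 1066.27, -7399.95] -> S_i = -3.19*(-6.94)^i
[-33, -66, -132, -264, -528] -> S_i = -33*2^i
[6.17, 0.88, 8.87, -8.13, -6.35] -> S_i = Random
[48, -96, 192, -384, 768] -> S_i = 48*-2^i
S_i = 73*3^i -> [73, 219, 657, 1971, 5913]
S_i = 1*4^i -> [1, 4, 16, 64, 256]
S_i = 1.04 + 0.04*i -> [1.04, 1.08, 1.12, 1.16, 1.2]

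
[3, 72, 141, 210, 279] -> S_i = 3 + 69*i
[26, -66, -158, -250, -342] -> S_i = 26 + -92*i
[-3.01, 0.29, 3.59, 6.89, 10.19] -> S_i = -3.01 + 3.30*i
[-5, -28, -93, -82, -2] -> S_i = Random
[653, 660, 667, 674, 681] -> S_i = 653 + 7*i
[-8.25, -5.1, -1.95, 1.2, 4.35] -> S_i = -8.25 + 3.15*i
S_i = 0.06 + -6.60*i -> [0.06, -6.54, -13.14, -19.74, -26.34]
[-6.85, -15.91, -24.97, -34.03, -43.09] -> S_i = -6.85 + -9.06*i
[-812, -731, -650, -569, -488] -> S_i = -812 + 81*i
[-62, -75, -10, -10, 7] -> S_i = Random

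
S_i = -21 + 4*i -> [-21, -17, -13, -9, -5]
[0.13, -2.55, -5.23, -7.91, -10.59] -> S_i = 0.13 + -2.68*i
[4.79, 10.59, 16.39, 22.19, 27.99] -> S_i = 4.79 + 5.80*i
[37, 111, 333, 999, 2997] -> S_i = 37*3^i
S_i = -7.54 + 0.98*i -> [-7.54, -6.56, -5.58, -4.6, -3.62]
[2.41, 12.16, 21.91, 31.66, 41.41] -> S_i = 2.41 + 9.75*i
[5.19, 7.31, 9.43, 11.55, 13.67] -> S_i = 5.19 + 2.12*i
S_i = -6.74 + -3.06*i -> [-6.74, -9.8, -12.86, -15.92, -18.98]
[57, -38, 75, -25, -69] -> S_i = Random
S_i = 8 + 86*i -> [8, 94, 180, 266, 352]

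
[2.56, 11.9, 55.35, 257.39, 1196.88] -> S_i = 2.56*4.65^i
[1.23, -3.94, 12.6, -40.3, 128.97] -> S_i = 1.23*(-3.20)^i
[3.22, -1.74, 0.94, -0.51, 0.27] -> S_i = 3.22*(-0.54)^i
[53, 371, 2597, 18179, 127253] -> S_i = 53*7^i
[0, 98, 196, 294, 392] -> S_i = 0 + 98*i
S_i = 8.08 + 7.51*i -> [8.08, 15.59, 23.1, 30.61, 38.12]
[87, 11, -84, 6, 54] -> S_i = Random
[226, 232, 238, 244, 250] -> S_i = 226 + 6*i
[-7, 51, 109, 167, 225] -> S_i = -7 + 58*i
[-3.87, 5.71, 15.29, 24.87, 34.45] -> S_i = -3.87 + 9.58*i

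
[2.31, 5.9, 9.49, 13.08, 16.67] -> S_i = 2.31 + 3.59*i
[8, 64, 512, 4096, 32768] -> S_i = 8*8^i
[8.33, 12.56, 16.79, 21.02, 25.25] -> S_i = 8.33 + 4.23*i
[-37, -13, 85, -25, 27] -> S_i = Random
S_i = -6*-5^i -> [-6, 30, -150, 750, -3750]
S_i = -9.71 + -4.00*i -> [-9.71, -13.71, -17.71, -21.71, -25.71]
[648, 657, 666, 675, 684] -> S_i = 648 + 9*i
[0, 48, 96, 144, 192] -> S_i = 0 + 48*i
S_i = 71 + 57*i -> [71, 128, 185, 242, 299]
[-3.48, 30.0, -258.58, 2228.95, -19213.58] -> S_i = -3.48*(-8.62)^i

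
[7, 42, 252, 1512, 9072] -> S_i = 7*6^i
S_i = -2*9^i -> [-2, -18, -162, -1458, -13122]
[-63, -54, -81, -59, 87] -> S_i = Random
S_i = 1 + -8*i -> [1, -7, -15, -23, -31]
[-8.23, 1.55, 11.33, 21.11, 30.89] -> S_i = -8.23 + 9.78*i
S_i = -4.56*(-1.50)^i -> [-4.56, 6.84, -10.26, 15.39, -23.08]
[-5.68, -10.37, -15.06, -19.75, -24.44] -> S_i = -5.68 + -4.69*i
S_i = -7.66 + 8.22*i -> [-7.66, 0.56, 8.78, 17.0, 25.22]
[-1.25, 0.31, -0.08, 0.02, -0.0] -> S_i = -1.25*(-0.25)^i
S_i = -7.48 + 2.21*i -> [-7.48, -5.27, -3.06, -0.85, 1.36]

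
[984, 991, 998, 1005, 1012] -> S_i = 984 + 7*i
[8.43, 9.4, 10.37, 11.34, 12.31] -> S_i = 8.43 + 0.97*i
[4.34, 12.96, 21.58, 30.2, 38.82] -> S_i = 4.34 + 8.62*i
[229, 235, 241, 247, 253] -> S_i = 229 + 6*i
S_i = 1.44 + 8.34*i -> [1.44, 9.78, 18.12, 26.46, 34.8]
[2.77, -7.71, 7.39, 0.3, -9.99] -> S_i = Random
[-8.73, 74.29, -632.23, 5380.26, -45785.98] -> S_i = -8.73*(-8.51)^i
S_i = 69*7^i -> [69, 483, 3381, 23667, 165669]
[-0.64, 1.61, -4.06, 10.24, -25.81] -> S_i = -0.64*(-2.52)^i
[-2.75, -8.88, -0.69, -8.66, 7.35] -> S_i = Random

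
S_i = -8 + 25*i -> [-8, 17, 42, 67, 92]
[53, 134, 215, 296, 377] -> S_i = 53 + 81*i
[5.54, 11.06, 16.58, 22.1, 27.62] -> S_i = 5.54 + 5.52*i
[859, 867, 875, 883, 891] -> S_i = 859 + 8*i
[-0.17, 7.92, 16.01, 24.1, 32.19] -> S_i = -0.17 + 8.09*i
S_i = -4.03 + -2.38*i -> [-4.03, -6.41, -8.79, -11.17, -13.55]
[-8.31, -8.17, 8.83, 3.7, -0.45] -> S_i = Random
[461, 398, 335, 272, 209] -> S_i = 461 + -63*i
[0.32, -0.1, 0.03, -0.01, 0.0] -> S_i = 0.32*(-0.31)^i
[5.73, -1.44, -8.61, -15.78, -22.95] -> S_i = 5.73 + -7.17*i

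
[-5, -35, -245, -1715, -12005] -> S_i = -5*7^i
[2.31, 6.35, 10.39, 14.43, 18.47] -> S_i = 2.31 + 4.04*i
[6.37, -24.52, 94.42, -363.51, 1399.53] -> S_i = 6.37*(-3.85)^i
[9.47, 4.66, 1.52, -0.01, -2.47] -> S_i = Random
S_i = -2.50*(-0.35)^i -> [-2.5, 0.88, -0.31, 0.11, -0.04]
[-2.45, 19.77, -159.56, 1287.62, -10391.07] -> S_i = -2.45*(-8.07)^i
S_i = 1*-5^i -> [1, -5, 25, -125, 625]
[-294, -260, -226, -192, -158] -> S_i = -294 + 34*i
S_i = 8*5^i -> [8, 40, 200, 1000, 5000]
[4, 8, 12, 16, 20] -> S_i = 4 + 4*i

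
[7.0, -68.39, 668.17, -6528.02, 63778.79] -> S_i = 7.00*(-9.77)^i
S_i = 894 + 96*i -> [894, 990, 1086, 1182, 1278]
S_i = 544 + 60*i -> [544, 604, 664, 724, 784]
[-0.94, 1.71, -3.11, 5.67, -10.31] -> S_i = -0.94*(-1.82)^i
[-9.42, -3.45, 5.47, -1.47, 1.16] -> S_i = Random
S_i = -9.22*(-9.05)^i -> [-9.22, 83.44, -755.14, 6834.03, -61847.94]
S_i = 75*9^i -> [75, 675, 6075, 54675, 492075]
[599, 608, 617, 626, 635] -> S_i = 599 + 9*i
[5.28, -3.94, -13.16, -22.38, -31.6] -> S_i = 5.28 + -9.22*i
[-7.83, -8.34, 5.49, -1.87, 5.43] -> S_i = Random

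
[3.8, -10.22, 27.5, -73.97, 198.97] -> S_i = 3.80*(-2.69)^i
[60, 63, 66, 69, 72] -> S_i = 60 + 3*i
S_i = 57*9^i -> [57, 513, 4617, 41553, 373977]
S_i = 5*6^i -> [5, 30, 180, 1080, 6480]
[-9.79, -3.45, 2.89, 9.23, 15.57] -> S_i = -9.79 + 6.34*i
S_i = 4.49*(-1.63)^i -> [4.49, -7.32, 11.93, -19.45, 31.7]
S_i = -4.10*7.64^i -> [-4.1, -31.32, -239.32, -1828.37, -13968.74]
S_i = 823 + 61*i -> [823, 884, 945, 1006, 1067]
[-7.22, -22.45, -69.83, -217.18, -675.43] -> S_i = -7.22*3.11^i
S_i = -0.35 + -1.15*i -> [-0.35, -1.5, -2.65, -3.8, -4.95]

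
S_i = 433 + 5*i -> [433, 438, 443, 448, 453]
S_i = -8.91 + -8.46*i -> [-8.91, -17.37, -25.83, -34.29, -42.75]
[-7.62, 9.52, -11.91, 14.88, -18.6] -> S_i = -7.62*(-1.25)^i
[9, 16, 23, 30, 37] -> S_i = 9 + 7*i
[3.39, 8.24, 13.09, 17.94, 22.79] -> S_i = 3.39 + 4.85*i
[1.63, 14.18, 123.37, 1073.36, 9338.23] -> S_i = 1.63*8.70^i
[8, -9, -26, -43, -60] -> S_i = 8 + -17*i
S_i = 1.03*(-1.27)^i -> [1.03, -1.31, 1.66, -2.11, 2.68]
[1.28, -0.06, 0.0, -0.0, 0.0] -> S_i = 1.28*(-0.05)^i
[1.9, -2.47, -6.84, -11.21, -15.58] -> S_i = 1.90 + -4.37*i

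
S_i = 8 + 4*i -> [8, 12, 16, 20, 24]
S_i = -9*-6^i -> [-9, 54, -324, 1944, -11664]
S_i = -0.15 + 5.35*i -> [-0.15, 5.2, 10.55, 15.9, 21.25]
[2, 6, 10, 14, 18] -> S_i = 2 + 4*i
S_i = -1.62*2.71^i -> [-1.62, -4.39, -11.9, -32.24, -87.38]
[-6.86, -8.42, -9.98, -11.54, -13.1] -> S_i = -6.86 + -1.56*i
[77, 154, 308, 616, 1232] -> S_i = 77*2^i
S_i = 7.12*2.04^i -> [7.12, 14.52, 29.63, 60.45, 123.31]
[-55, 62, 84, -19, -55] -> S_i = Random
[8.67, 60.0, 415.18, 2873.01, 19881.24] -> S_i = 8.67*6.92^i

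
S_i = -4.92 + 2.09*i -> [-4.92, -2.83, -0.74, 1.35, 3.44]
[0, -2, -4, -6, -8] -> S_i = 0 + -2*i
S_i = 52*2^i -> [52, 104, 208, 416, 832]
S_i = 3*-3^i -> [3, -9, 27, -81, 243]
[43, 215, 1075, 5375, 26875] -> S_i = 43*5^i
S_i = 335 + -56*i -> [335, 279, 223, 167, 111]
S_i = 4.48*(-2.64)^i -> [4.48, -11.83, 31.22, -82.43, 217.62]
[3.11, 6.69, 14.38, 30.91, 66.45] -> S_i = 3.11*2.15^i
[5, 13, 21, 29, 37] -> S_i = 5 + 8*i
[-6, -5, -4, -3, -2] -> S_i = -6 + 1*i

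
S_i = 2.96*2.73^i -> [2.96, 8.08, 22.06, 60.23, 164.42]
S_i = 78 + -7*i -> [78, 71, 64, 57, 50]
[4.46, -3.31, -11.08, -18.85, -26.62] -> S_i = 4.46 + -7.77*i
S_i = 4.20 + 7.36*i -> [4.2, 11.56, 18.92, 26.28, 33.64]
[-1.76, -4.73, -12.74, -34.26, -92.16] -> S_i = -1.76*2.69^i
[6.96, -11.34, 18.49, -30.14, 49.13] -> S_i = 6.96*(-1.63)^i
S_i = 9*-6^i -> [9, -54, 324, -1944, 11664]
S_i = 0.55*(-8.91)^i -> [0.55, -4.9, 43.66, -389.04, 3466.36]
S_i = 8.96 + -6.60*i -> [8.96, 2.36, -4.24, -10.84, -17.44]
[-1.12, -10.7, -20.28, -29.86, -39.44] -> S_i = -1.12 + -9.58*i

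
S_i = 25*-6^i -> [25, -150, 900, -5400, 32400]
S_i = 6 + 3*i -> [6, 9, 12, 15, 18]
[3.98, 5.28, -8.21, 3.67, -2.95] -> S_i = Random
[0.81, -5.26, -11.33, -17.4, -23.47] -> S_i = 0.81 + -6.07*i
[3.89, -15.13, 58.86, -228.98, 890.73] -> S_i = 3.89*(-3.89)^i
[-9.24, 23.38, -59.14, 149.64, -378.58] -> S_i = -9.24*(-2.53)^i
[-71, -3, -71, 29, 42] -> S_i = Random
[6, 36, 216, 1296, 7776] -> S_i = 6*6^i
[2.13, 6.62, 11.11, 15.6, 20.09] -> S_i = 2.13 + 4.49*i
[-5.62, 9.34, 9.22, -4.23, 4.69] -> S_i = Random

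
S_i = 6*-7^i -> [6, -42, 294, -2058, 14406]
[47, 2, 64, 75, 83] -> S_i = Random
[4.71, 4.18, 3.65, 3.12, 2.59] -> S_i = 4.71 + -0.53*i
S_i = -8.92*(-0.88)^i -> [-8.92, 7.85, -6.91, 6.08, -5.35]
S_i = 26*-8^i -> [26, -208, 1664, -13312, 106496]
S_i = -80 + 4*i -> [-80, -76, -72, -68, -64]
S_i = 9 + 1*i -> [9, 10, 11, 12, 13]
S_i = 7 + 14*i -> [7, 21, 35, 49, 63]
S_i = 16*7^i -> [16, 112, 784, 5488, 38416]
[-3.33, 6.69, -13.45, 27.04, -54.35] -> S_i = -3.33*(-2.01)^i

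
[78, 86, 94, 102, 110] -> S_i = 78 + 8*i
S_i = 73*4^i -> [73, 292, 1168, 4672, 18688]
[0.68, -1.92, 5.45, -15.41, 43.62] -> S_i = 0.68*(-2.83)^i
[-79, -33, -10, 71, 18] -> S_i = Random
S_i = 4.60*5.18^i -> [4.6, 23.83, 123.43, 639.36, 3311.9]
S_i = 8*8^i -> [8, 64, 512, 4096, 32768]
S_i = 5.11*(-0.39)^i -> [5.11, -1.99, 0.78, -0.3, 0.12]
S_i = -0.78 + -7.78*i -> [-0.78, -8.56, -16.34, -24.12, -31.9]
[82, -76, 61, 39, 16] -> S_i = Random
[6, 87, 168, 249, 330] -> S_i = 6 + 81*i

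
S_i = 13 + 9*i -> [13, 22, 31, 40, 49]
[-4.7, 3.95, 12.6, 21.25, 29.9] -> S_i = -4.70 + 8.65*i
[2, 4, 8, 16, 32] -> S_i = 2*2^i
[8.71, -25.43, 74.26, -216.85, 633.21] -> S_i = 8.71*(-2.92)^i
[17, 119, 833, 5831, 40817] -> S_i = 17*7^i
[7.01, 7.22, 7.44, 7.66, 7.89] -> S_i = 7.01*1.03^i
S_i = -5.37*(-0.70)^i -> [-5.37, 3.76, -2.63, 1.84, -1.29]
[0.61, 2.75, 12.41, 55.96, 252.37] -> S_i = 0.61*4.51^i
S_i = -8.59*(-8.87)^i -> [-8.59, 76.19, -675.83, 5994.65, -53172.57]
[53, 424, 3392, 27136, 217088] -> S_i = 53*8^i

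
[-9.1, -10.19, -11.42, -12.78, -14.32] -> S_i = -9.10*1.12^i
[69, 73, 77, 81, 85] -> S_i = 69 + 4*i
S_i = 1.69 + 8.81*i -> [1.69, 10.5, 19.31, 28.12, 36.93]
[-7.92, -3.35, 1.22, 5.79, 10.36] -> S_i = -7.92 + 4.57*i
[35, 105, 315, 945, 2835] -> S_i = 35*3^i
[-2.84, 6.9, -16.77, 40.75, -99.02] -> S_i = -2.84*(-2.43)^i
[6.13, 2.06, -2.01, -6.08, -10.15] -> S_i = 6.13 + -4.07*i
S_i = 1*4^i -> [1, 4, 16, 64, 256]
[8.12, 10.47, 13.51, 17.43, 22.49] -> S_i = 8.12*1.29^i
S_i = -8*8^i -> [-8, -64, -512, -4096, -32768]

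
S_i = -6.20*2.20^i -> [-6.2, -13.64, -30.01, -66.02, -145.24]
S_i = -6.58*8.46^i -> [-6.58, -55.67, -470.94, -3984.16, -33706.01]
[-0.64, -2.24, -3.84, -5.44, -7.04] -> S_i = -0.64 + -1.60*i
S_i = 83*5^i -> [83, 415, 2075, 10375, 51875]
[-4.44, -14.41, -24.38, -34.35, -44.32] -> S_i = -4.44 + -9.97*i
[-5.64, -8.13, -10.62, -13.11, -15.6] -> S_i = -5.64 + -2.49*i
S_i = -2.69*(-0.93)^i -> [-2.69, 2.5, -2.33, 2.16, -2.01]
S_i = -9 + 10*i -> [-9, 1, 11, 21, 31]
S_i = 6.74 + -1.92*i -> [6.74, 4.82, 2.9, 0.98, -0.94]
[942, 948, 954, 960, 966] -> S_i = 942 + 6*i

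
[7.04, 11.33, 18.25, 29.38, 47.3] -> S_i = 7.04*1.61^i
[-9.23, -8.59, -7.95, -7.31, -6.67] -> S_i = -9.23 + 0.64*i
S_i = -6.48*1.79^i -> [-6.48, -11.6, -20.76, -37.16, -66.53]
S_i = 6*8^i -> [6, 48, 384, 3072, 24576]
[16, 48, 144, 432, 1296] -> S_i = 16*3^i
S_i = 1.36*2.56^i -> [1.36, 3.48, 8.91, 22.82, 58.41]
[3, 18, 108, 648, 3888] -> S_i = 3*6^i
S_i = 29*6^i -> [29, 174, 1044, 6264, 37584]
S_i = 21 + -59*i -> [21, -38, -97, -156, -215]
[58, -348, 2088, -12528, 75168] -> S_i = 58*-6^i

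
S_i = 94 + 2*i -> [94, 96, 98, 100, 102]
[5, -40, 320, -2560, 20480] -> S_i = 5*-8^i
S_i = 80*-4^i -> [80, -320, 1280, -5120, 20480]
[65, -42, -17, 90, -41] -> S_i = Random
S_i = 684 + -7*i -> [684, 677, 670, 663, 656]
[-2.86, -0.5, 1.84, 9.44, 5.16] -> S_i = Random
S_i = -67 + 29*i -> [-67, -38, -9, 20, 49]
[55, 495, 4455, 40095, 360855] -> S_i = 55*9^i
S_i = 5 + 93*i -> [5, 98, 191, 284, 377]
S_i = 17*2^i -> [17, 34, 68, 136, 272]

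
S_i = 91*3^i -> [91, 273, 819, 2457, 7371]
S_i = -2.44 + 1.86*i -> [-2.44, -0.58, 1.28, 3.14, 5.0]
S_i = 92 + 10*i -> [92, 102, 112, 122, 132]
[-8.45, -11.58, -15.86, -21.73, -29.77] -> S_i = -8.45*1.37^i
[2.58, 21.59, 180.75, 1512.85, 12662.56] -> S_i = 2.58*8.37^i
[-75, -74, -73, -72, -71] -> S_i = -75 + 1*i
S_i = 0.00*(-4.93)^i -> [0.0, -0.0, 0.0, -0.0, 0.0]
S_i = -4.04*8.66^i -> [-4.04, -34.99, -302.98, -2623.83, -22722.33]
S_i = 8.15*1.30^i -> [8.15, 10.6, 13.77, 17.91, 23.28]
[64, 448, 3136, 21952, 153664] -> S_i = 64*7^i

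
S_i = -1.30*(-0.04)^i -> [-1.3, 0.05, -0.0, 0.0, -0.0]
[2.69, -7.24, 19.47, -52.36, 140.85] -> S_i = 2.69*(-2.69)^i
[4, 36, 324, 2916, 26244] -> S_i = 4*9^i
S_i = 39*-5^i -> [39, -195, 975, -4875, 24375]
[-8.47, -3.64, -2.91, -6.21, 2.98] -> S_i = Random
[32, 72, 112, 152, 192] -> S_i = 32 + 40*i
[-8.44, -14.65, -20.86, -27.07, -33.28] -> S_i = -8.44 + -6.21*i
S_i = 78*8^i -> [78, 624, 4992, 39936, 319488]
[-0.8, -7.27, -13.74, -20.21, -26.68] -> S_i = -0.80 + -6.47*i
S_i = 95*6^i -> [95, 570, 3420, 20520, 123120]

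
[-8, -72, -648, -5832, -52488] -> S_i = -8*9^i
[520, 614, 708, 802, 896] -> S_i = 520 + 94*i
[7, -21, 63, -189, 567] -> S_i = 7*-3^i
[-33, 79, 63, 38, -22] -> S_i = Random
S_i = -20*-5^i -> [-20, 100, -500, 2500, -12500]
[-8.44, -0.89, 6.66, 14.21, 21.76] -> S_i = -8.44 + 7.55*i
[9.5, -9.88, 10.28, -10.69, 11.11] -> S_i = 9.50*(-1.04)^i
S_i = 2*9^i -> [2, 18, 162, 1458, 13122]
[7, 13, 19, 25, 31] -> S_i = 7 + 6*i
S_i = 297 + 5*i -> [297, 302, 307, 312, 317]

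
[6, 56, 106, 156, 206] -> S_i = 6 + 50*i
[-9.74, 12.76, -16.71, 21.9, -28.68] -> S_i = -9.74*(-1.31)^i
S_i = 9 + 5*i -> [9, 14, 19, 24, 29]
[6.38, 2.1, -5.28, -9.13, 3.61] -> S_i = Random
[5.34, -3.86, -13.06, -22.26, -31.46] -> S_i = 5.34 + -9.20*i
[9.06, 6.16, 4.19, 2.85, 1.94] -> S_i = 9.06*0.68^i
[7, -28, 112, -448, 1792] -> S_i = 7*-4^i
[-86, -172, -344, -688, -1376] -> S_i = -86*2^i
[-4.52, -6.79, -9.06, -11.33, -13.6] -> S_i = -4.52 + -2.27*i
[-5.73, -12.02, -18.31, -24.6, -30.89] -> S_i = -5.73 + -6.29*i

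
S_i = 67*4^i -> [67, 268, 1072, 4288, 17152]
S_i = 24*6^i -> [24, 144, 864, 5184, 31104]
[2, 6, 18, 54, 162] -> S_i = 2*3^i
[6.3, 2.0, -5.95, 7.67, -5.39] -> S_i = Random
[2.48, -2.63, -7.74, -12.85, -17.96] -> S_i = 2.48 + -5.11*i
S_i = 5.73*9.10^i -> [5.73, 52.14, 474.5, 4317.96, 39293.45]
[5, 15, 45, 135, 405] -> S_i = 5*3^i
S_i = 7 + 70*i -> [7, 77, 147, 217, 287]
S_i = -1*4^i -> [-1, -4, -16, -64, -256]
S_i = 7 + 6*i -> [7, 13, 19, 25, 31]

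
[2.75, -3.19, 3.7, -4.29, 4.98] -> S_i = 2.75*(-1.16)^i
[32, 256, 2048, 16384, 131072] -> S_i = 32*8^i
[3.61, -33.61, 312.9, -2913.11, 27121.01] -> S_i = 3.61*(-9.31)^i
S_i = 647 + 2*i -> [647, 649, 651, 653, 655]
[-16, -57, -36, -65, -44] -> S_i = Random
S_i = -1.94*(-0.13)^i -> [-1.94, 0.25, -0.03, 0.0, -0.0]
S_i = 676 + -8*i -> [676, 668, 660, 652, 644]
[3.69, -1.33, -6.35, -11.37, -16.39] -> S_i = 3.69 + -5.02*i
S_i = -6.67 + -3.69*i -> [-6.67, -10.36, -14.05, -17.74, -21.43]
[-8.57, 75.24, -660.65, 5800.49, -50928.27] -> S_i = -8.57*(-8.78)^i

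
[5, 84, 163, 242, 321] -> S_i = 5 + 79*i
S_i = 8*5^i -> [8, 40, 200, 1000, 5000]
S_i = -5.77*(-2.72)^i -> [-5.77, 15.69, -42.69, 116.11, -315.83]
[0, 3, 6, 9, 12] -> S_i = 0 + 3*i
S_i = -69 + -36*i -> [-69, -105, -141, -177, -213]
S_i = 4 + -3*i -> [4, 1, -2, -5, -8]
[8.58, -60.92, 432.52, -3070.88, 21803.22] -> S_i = 8.58*(-7.10)^i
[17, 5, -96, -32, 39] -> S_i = Random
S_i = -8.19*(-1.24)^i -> [-8.19, 10.16, -12.59, 15.62, -19.36]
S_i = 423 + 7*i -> [423, 430, 437, 444, 451]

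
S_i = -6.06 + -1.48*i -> [-6.06, -7.54, -9.02, -10.5, -11.98]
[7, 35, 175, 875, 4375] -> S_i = 7*5^i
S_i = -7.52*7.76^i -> [-7.52, -58.36, -452.84, -3514.01, -27268.72]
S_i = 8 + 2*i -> [8, 10, 12, 14, 16]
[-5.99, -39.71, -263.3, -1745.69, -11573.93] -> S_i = -5.99*6.63^i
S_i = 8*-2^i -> [8, -16, 32, -64, 128]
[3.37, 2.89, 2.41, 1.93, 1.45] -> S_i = 3.37 + -0.48*i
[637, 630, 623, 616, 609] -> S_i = 637 + -7*i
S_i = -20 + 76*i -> [-20, 56, 132, 208, 284]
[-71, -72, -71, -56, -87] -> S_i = Random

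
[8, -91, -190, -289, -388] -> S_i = 8 + -99*i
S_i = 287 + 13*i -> [287, 300, 313, 326, 339]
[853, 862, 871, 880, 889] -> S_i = 853 + 9*i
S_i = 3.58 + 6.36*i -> [3.58, 9.94, 16.3, 22.66, 29.02]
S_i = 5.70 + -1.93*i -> [5.7, 3.77, 1.84, -0.09, -2.02]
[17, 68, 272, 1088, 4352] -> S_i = 17*4^i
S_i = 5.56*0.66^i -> [5.56, 3.67, 2.42, 1.6, 1.05]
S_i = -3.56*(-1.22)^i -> [-3.56, 4.34, -5.3, 6.46, -7.89]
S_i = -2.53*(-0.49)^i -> [-2.53, 1.24, -0.61, 0.3, -0.15]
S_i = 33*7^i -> [33, 231, 1617, 11319, 79233]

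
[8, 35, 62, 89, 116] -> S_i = 8 + 27*i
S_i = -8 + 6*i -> [-8, -2, 4, 10, 16]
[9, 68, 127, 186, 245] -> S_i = 9 + 59*i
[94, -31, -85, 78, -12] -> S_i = Random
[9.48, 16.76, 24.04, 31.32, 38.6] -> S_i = 9.48 + 7.28*i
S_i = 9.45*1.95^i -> [9.45, 18.43, 35.93, 70.07, 136.64]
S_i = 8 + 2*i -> [8, 10, 12, 14, 16]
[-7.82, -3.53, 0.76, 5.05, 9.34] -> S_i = -7.82 + 4.29*i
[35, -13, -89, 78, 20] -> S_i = Random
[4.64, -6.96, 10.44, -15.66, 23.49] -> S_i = 4.64*(-1.50)^i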